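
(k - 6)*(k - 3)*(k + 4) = k^3 - 5*k^2 - 18*k + 72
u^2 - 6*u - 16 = (u - 8)*(u + 2)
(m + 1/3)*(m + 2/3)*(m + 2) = m^3 + 3*m^2 + 20*m/9 + 4/9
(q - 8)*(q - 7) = q^2 - 15*q + 56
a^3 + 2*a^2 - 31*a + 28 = (a - 4)*(a - 1)*(a + 7)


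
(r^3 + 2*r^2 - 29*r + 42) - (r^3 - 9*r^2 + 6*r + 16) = 11*r^2 - 35*r + 26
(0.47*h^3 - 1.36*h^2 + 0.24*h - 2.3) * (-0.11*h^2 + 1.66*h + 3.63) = -0.0517*h^5 + 0.9298*h^4 - 0.5779*h^3 - 4.2854*h^2 - 2.9468*h - 8.349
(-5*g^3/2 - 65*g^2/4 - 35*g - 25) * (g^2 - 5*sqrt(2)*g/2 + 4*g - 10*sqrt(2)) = -5*g^5/2 - 105*g^4/4 + 25*sqrt(2)*g^4/4 - 100*g^3 + 525*sqrt(2)*g^3/8 - 165*g^2 + 250*sqrt(2)*g^2 - 100*g + 825*sqrt(2)*g/2 + 250*sqrt(2)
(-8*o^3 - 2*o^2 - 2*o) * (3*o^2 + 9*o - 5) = -24*o^5 - 78*o^4 + 16*o^3 - 8*o^2 + 10*o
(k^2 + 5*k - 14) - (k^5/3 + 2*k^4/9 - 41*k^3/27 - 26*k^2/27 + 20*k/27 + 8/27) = -k^5/3 - 2*k^4/9 + 41*k^3/27 + 53*k^2/27 + 115*k/27 - 386/27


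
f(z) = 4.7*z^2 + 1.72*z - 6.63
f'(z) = 9.4*z + 1.72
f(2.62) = 30.14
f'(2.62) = 26.35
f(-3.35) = 40.35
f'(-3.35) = -29.77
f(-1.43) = 0.52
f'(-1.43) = -11.72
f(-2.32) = 14.68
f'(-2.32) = -20.09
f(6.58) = 208.18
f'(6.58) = 63.57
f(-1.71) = 4.17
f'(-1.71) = -14.35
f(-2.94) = 28.94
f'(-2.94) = -25.92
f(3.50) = 56.96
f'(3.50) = 34.62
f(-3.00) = 30.51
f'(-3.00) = -26.48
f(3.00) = 40.83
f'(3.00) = 29.92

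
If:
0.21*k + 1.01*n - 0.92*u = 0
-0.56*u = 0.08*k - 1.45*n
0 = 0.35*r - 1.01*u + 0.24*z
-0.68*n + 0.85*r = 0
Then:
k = 0.549483488619468*z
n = 0.136727281395162*z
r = 0.109381825116129*z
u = 0.275528355238263*z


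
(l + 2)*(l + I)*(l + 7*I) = l^3 + 2*l^2 + 8*I*l^2 - 7*l + 16*I*l - 14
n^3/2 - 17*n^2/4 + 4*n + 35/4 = (n/2 + 1/2)*(n - 7)*(n - 5/2)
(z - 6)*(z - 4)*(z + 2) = z^3 - 8*z^2 + 4*z + 48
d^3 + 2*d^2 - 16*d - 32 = (d - 4)*(d + 2)*(d + 4)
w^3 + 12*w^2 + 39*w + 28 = (w + 1)*(w + 4)*(w + 7)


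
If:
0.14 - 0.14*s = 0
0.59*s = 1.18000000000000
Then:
No Solution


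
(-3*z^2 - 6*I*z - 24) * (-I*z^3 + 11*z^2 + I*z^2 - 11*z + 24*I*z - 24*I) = 3*I*z^5 - 39*z^4 - 3*I*z^4 + 39*z^3 - 114*I*z^3 - 120*z^2 + 114*I*z^2 + 120*z - 576*I*z + 576*I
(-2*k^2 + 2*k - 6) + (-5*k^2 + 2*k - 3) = -7*k^2 + 4*k - 9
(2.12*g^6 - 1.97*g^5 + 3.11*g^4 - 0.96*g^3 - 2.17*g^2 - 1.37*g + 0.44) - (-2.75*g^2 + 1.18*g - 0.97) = 2.12*g^6 - 1.97*g^5 + 3.11*g^4 - 0.96*g^3 + 0.58*g^2 - 2.55*g + 1.41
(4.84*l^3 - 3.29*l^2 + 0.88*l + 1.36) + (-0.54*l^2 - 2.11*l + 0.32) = 4.84*l^3 - 3.83*l^2 - 1.23*l + 1.68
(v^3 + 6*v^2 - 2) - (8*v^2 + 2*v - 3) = v^3 - 2*v^2 - 2*v + 1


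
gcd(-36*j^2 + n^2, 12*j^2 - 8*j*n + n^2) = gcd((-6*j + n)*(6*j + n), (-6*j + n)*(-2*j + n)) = 6*j - n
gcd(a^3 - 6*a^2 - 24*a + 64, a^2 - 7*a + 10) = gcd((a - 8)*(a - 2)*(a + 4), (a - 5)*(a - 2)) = a - 2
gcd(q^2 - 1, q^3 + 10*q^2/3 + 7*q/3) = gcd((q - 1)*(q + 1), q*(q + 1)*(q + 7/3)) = q + 1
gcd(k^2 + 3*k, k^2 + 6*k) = k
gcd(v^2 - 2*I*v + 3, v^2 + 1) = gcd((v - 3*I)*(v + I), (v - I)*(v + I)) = v + I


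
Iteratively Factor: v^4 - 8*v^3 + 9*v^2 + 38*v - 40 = (v + 2)*(v^3 - 10*v^2 + 29*v - 20) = (v - 5)*(v + 2)*(v^2 - 5*v + 4) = (v - 5)*(v - 1)*(v + 2)*(v - 4)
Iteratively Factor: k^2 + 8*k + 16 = (k + 4)*(k + 4)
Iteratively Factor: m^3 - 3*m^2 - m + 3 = (m - 3)*(m^2 - 1) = (m - 3)*(m + 1)*(m - 1)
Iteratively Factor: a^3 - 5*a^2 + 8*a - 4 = (a - 1)*(a^2 - 4*a + 4) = (a - 2)*(a - 1)*(a - 2)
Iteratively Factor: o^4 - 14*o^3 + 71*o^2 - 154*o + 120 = (o - 4)*(o^3 - 10*o^2 + 31*o - 30) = (o - 5)*(o - 4)*(o^2 - 5*o + 6) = (o - 5)*(o - 4)*(o - 3)*(o - 2)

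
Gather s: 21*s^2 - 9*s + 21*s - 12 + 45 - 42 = 21*s^2 + 12*s - 9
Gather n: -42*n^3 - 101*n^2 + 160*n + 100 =-42*n^3 - 101*n^2 + 160*n + 100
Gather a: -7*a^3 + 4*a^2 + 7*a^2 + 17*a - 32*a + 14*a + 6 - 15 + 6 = -7*a^3 + 11*a^2 - a - 3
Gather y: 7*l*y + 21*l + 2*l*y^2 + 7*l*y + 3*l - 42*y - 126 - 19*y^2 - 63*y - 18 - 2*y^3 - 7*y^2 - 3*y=24*l - 2*y^3 + y^2*(2*l - 26) + y*(14*l - 108) - 144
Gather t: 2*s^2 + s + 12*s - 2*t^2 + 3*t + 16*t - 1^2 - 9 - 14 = 2*s^2 + 13*s - 2*t^2 + 19*t - 24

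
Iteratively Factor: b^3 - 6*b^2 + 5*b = (b - 5)*(b^2 - b) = b*(b - 5)*(b - 1)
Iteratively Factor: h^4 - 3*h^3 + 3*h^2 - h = (h - 1)*(h^3 - 2*h^2 + h) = h*(h - 1)*(h^2 - 2*h + 1) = h*(h - 1)^2*(h - 1)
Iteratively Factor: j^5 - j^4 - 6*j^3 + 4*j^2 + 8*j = (j + 1)*(j^4 - 2*j^3 - 4*j^2 + 8*j) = (j - 2)*(j + 1)*(j^3 - 4*j) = j*(j - 2)*(j + 1)*(j^2 - 4) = j*(j - 2)*(j + 1)*(j + 2)*(j - 2)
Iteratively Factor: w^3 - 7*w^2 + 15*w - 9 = (w - 3)*(w^2 - 4*w + 3) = (w - 3)^2*(w - 1)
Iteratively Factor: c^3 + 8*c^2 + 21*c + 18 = (c + 2)*(c^2 + 6*c + 9) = (c + 2)*(c + 3)*(c + 3)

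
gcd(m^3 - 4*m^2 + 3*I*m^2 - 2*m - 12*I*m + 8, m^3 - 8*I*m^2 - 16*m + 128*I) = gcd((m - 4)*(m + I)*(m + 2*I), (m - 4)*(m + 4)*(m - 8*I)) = m - 4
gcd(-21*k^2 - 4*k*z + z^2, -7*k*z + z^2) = -7*k + z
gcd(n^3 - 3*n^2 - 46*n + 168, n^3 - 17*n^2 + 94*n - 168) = n^2 - 10*n + 24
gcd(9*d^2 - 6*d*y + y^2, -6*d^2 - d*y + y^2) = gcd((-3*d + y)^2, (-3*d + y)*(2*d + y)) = -3*d + y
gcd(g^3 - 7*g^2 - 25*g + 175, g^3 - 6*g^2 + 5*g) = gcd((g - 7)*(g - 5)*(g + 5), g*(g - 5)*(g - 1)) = g - 5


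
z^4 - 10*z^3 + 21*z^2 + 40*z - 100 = (z - 5)^2*(z - 2)*(z + 2)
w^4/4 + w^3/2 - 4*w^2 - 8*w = w*(w/4 + 1)*(w - 4)*(w + 2)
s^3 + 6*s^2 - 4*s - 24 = (s - 2)*(s + 2)*(s + 6)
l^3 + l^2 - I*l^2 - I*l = l*(l + 1)*(l - I)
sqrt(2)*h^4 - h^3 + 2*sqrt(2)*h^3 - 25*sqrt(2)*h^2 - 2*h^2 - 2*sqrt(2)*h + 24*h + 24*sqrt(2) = (h - 4)*(h + 6)*(h - sqrt(2))*(sqrt(2)*h + 1)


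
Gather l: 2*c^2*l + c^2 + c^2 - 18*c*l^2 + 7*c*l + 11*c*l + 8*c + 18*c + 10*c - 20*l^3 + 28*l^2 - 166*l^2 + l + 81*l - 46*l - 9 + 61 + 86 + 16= 2*c^2 + 36*c - 20*l^3 + l^2*(-18*c - 138) + l*(2*c^2 + 18*c + 36) + 154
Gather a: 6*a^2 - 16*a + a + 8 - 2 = 6*a^2 - 15*a + 6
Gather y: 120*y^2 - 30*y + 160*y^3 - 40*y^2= 160*y^3 + 80*y^2 - 30*y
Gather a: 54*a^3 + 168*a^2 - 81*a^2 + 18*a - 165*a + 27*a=54*a^3 + 87*a^2 - 120*a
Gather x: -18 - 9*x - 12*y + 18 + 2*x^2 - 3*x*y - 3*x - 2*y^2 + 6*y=2*x^2 + x*(-3*y - 12) - 2*y^2 - 6*y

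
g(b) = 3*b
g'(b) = 3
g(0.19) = 0.57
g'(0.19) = 3.00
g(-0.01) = -0.03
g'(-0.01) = 3.00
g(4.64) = 13.92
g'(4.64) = 3.00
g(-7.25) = -21.75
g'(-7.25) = 3.00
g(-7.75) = -23.25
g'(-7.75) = 3.00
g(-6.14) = -18.42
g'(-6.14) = 3.00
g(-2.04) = -6.12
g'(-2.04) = 3.00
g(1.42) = 4.26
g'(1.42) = 3.00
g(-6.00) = -18.00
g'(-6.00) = 3.00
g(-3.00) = -9.00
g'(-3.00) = 3.00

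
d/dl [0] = 0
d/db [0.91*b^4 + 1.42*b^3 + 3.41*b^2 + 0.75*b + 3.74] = 3.64*b^3 + 4.26*b^2 + 6.82*b + 0.75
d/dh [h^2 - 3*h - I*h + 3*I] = 2*h - 3 - I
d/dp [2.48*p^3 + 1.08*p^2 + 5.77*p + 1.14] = 7.44*p^2 + 2.16*p + 5.77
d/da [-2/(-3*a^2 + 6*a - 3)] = 4*(1 - a)/(3*(a^2 - 2*a + 1)^2)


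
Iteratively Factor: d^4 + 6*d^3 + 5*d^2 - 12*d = (d)*(d^3 + 6*d^2 + 5*d - 12) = d*(d + 4)*(d^2 + 2*d - 3) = d*(d - 1)*(d + 4)*(d + 3)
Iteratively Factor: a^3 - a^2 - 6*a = (a + 2)*(a^2 - 3*a) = a*(a + 2)*(a - 3)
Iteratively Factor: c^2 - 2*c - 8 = (c + 2)*(c - 4)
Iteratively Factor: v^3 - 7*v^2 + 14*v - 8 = (v - 4)*(v^2 - 3*v + 2) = (v - 4)*(v - 1)*(v - 2)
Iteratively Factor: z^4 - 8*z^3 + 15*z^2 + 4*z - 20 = (z - 2)*(z^3 - 6*z^2 + 3*z + 10) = (z - 5)*(z - 2)*(z^2 - z - 2) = (z - 5)*(z - 2)^2*(z + 1)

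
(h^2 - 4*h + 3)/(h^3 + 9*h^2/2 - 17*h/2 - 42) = 2*(h - 1)/(2*h^2 + 15*h + 28)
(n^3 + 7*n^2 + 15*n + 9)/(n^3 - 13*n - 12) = (n + 3)/(n - 4)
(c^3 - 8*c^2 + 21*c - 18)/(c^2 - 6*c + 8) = (c^2 - 6*c + 9)/(c - 4)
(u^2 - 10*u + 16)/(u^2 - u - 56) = (u - 2)/(u + 7)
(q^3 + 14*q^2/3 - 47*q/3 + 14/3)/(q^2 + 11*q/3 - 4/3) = (q^2 + 5*q - 14)/(q + 4)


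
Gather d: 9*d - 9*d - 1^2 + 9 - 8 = 0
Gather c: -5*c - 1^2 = -5*c - 1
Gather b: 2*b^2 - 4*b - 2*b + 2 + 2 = 2*b^2 - 6*b + 4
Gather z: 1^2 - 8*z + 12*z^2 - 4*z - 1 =12*z^2 - 12*z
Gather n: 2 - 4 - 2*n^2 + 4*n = -2*n^2 + 4*n - 2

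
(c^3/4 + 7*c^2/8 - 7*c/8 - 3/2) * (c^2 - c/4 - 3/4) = c^5/4 + 13*c^4/16 - 41*c^3/32 - 31*c^2/16 + 33*c/32 + 9/8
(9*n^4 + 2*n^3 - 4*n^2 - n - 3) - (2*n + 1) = 9*n^4 + 2*n^3 - 4*n^2 - 3*n - 4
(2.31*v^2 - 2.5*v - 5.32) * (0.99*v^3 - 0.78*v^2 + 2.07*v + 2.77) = 2.2869*v^5 - 4.2768*v^4 + 1.4649*v^3 + 5.3733*v^2 - 17.9374*v - 14.7364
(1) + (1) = 2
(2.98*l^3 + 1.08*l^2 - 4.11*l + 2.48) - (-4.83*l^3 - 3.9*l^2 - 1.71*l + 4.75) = 7.81*l^3 + 4.98*l^2 - 2.4*l - 2.27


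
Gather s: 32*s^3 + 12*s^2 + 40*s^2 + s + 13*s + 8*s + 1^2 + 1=32*s^3 + 52*s^2 + 22*s + 2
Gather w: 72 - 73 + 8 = 7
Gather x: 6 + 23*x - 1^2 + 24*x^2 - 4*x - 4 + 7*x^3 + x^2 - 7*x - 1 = 7*x^3 + 25*x^2 + 12*x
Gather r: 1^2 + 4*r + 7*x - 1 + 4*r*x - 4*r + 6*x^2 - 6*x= 4*r*x + 6*x^2 + x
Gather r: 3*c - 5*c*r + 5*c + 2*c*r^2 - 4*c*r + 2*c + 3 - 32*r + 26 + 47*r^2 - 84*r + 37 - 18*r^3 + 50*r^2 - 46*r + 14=10*c - 18*r^3 + r^2*(2*c + 97) + r*(-9*c - 162) + 80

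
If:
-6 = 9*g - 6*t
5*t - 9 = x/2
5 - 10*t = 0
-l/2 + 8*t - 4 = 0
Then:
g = -1/3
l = 0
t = 1/2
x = -13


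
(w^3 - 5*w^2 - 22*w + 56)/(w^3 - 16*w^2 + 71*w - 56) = (w^2 + 2*w - 8)/(w^2 - 9*w + 8)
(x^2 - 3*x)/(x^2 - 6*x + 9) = x/(x - 3)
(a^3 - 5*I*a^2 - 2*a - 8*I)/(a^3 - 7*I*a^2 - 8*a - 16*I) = (a - 2*I)/(a - 4*I)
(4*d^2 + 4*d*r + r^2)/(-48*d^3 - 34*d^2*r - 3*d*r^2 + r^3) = (2*d + r)/(-24*d^2 - 5*d*r + r^2)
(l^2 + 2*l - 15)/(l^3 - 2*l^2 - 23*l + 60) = 1/(l - 4)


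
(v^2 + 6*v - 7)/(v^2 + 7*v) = (v - 1)/v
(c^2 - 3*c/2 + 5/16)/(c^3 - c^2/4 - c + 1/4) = (c - 5/4)/(c^2 - 1)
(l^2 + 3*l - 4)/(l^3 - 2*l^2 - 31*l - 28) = (l - 1)/(l^2 - 6*l - 7)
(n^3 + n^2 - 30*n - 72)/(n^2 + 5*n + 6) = (n^2 - 2*n - 24)/(n + 2)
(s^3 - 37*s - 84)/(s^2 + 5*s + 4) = (s^2 - 4*s - 21)/(s + 1)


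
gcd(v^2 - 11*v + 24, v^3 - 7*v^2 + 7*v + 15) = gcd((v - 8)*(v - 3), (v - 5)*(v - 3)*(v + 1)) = v - 3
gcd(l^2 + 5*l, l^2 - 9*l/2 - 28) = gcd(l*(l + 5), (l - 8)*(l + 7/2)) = 1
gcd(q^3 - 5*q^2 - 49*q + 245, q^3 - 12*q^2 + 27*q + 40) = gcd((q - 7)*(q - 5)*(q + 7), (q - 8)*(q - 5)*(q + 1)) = q - 5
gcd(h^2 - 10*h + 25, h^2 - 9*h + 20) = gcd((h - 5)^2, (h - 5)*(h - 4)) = h - 5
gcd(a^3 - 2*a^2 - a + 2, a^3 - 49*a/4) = 1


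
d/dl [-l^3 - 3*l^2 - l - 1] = -3*l^2 - 6*l - 1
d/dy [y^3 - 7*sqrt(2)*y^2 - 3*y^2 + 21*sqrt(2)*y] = 3*y^2 - 14*sqrt(2)*y - 6*y + 21*sqrt(2)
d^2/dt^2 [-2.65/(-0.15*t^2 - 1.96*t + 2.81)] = (-0.11925*t^2 - 1.5582*t + 2.65*(0.3*t + 1.96)*(0.6*t + 3.92) + 2.23395)/(0.15*t^2 + 1.96*t - 2.81)^3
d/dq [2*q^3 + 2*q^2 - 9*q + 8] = 6*q^2 + 4*q - 9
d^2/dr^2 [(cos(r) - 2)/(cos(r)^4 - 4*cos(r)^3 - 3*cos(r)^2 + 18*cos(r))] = (34*(1 - cos(r)^2)^2/cos(r)^3 - 32*sin(r)^6/cos(r)^3 - 9*cos(r)^4 - 10*cos(r)^3 - 17*cos(r)^2 - 24*tan(r)^2 + 6 + 128/cos(r) - 146/cos(r)^3)/((cos(r) - 3)^4*(cos(r) + 2)^3)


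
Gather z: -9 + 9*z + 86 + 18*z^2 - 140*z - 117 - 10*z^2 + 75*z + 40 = 8*z^2 - 56*z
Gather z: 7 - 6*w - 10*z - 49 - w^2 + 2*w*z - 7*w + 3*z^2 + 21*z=-w^2 - 13*w + 3*z^2 + z*(2*w + 11) - 42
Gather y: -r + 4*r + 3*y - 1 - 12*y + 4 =3*r - 9*y + 3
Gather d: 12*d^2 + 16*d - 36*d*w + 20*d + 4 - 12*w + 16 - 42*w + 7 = 12*d^2 + d*(36 - 36*w) - 54*w + 27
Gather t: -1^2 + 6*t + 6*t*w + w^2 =t*(6*w + 6) + w^2 - 1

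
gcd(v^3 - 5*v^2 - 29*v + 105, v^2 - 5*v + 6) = v - 3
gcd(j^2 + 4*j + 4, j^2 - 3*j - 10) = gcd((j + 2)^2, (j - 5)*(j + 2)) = j + 2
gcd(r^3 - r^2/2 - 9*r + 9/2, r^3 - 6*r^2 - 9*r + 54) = r^2 - 9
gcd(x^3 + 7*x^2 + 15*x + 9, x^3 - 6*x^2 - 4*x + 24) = 1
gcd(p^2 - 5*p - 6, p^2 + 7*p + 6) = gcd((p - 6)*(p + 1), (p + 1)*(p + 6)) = p + 1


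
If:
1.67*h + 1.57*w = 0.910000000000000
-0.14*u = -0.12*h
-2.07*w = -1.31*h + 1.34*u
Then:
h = 0.51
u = 0.44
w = 0.04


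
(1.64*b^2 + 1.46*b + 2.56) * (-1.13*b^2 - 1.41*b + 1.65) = -1.8532*b^4 - 3.9622*b^3 - 2.2454*b^2 - 1.2006*b + 4.224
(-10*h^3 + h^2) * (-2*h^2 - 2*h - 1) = 20*h^5 + 18*h^4 + 8*h^3 - h^2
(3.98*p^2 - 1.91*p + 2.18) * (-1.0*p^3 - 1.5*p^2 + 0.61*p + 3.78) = -3.98*p^5 - 4.06*p^4 + 3.1128*p^3 + 10.6093*p^2 - 5.89*p + 8.2404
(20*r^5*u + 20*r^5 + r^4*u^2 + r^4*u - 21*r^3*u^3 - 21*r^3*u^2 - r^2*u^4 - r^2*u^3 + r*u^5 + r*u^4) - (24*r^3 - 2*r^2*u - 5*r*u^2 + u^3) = 20*r^5*u + 20*r^5 + r^4*u^2 + r^4*u - 21*r^3*u^3 - 21*r^3*u^2 - 24*r^3 - r^2*u^4 - r^2*u^3 + 2*r^2*u + r*u^5 + r*u^4 + 5*r*u^2 - u^3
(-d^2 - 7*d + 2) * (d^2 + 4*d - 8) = -d^4 - 11*d^3 - 18*d^2 + 64*d - 16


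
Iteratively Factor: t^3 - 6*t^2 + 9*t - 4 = (t - 1)*(t^2 - 5*t + 4) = (t - 1)^2*(t - 4)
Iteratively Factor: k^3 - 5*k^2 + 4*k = (k - 4)*(k^2 - k) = (k - 4)*(k - 1)*(k)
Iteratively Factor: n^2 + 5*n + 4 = (n + 4)*(n + 1)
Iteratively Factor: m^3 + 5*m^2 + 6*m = (m + 3)*(m^2 + 2*m) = m*(m + 3)*(m + 2)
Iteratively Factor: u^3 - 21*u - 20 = (u + 1)*(u^2 - u - 20) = (u - 5)*(u + 1)*(u + 4)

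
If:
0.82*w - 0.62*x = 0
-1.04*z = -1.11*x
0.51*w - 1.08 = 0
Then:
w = 2.12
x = 2.80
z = 2.99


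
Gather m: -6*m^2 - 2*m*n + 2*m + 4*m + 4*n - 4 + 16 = -6*m^2 + m*(6 - 2*n) + 4*n + 12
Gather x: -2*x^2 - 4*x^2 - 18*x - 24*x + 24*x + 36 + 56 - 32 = -6*x^2 - 18*x + 60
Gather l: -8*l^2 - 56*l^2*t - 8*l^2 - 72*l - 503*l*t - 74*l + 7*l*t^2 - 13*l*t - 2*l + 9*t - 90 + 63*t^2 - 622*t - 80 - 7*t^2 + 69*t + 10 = l^2*(-56*t - 16) + l*(7*t^2 - 516*t - 148) + 56*t^2 - 544*t - 160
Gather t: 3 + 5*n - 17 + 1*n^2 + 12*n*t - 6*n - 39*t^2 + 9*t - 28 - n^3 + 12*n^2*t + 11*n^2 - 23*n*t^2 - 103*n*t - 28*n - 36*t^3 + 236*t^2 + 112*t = -n^3 + 12*n^2 - 29*n - 36*t^3 + t^2*(197 - 23*n) + t*(12*n^2 - 91*n + 121) - 42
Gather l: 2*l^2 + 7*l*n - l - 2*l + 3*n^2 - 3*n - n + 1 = 2*l^2 + l*(7*n - 3) + 3*n^2 - 4*n + 1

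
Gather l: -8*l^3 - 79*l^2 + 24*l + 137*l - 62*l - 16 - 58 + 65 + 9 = -8*l^3 - 79*l^2 + 99*l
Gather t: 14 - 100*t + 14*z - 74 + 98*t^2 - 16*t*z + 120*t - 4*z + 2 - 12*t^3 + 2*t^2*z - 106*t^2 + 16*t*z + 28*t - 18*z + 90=-12*t^3 + t^2*(2*z - 8) + 48*t - 8*z + 32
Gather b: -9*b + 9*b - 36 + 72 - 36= 0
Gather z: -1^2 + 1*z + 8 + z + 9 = 2*z + 16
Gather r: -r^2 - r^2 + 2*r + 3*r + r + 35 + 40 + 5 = -2*r^2 + 6*r + 80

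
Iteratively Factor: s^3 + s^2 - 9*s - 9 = (s + 1)*(s^2 - 9) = (s + 1)*(s + 3)*(s - 3)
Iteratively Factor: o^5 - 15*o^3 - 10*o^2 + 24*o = (o - 4)*(o^4 + 4*o^3 + o^2 - 6*o) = o*(o - 4)*(o^3 + 4*o^2 + o - 6) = o*(o - 4)*(o - 1)*(o^2 + 5*o + 6) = o*(o - 4)*(o - 1)*(o + 3)*(o + 2)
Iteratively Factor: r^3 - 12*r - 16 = (r - 4)*(r^2 + 4*r + 4) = (r - 4)*(r + 2)*(r + 2)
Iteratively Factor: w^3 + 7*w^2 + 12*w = (w + 3)*(w^2 + 4*w) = (w + 3)*(w + 4)*(w)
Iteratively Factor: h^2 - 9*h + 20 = (h - 5)*(h - 4)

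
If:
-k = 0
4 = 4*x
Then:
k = 0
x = 1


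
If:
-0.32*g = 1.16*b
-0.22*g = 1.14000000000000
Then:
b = 1.43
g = -5.18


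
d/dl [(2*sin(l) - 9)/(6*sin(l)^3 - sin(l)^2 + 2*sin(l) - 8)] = 2*(-12*sin(l)^3 + 82*sin(l)^2 - 9*sin(l) + 1)*cos(l)/(6*sin(l)^3 - sin(l)^2 + 2*sin(l) - 8)^2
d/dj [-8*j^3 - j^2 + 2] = 2*j*(-12*j - 1)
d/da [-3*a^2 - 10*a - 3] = -6*a - 10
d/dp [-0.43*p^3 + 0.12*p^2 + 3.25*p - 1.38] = -1.29*p^2 + 0.24*p + 3.25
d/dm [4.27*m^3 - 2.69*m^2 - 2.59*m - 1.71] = 12.81*m^2 - 5.38*m - 2.59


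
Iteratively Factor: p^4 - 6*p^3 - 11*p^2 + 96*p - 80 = (p - 1)*(p^3 - 5*p^2 - 16*p + 80) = (p - 4)*(p - 1)*(p^2 - p - 20) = (p - 4)*(p - 1)*(p + 4)*(p - 5)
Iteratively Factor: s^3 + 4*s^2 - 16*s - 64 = (s + 4)*(s^2 - 16) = (s + 4)^2*(s - 4)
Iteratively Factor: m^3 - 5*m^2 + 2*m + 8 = (m - 2)*(m^2 - 3*m - 4) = (m - 2)*(m + 1)*(m - 4)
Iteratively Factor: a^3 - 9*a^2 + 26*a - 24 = (a - 4)*(a^2 - 5*a + 6) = (a - 4)*(a - 3)*(a - 2)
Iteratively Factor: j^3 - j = (j - 1)*(j^2 + j) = (j - 1)*(j + 1)*(j)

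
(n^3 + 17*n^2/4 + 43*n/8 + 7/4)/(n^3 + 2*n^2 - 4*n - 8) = (8*n^2 + 18*n + 7)/(8*(n^2 - 4))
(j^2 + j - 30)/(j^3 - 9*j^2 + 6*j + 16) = (j^2 + j - 30)/(j^3 - 9*j^2 + 6*j + 16)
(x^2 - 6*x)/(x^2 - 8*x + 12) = x/(x - 2)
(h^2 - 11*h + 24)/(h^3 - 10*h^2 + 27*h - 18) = (h - 8)/(h^2 - 7*h + 6)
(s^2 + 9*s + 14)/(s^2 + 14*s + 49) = (s + 2)/(s + 7)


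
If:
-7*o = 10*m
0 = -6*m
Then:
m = 0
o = 0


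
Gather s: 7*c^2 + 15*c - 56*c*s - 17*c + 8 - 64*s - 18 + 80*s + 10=7*c^2 - 2*c + s*(16 - 56*c)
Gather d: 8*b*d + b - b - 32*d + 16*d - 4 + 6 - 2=d*(8*b - 16)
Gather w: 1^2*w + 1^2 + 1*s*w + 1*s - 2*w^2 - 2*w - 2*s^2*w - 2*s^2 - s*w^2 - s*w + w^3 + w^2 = -2*s^2 + s + w^3 + w^2*(-s - 1) + w*(-2*s^2 - 1) + 1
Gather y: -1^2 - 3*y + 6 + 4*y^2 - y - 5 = 4*y^2 - 4*y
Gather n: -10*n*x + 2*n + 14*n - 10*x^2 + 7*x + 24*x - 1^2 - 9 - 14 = n*(16 - 10*x) - 10*x^2 + 31*x - 24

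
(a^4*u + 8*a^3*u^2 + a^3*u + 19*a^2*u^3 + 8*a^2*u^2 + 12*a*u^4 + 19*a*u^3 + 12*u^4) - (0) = a^4*u + 8*a^3*u^2 + a^3*u + 19*a^2*u^3 + 8*a^2*u^2 + 12*a*u^4 + 19*a*u^3 + 12*u^4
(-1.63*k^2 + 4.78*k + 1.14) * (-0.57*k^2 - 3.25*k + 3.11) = 0.9291*k^4 + 2.5729*k^3 - 21.2541*k^2 + 11.1608*k + 3.5454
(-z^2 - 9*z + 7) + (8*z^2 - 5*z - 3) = 7*z^2 - 14*z + 4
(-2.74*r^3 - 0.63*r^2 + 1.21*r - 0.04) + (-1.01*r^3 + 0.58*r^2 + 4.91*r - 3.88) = -3.75*r^3 - 0.05*r^2 + 6.12*r - 3.92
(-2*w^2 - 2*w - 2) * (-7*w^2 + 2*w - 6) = 14*w^4 + 10*w^3 + 22*w^2 + 8*w + 12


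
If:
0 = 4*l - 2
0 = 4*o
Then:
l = 1/2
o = 0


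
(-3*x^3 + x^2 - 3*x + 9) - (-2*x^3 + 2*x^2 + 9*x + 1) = -x^3 - x^2 - 12*x + 8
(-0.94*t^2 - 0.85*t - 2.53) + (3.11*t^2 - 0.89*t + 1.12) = 2.17*t^2 - 1.74*t - 1.41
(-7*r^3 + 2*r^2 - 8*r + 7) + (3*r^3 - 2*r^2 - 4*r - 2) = -4*r^3 - 12*r + 5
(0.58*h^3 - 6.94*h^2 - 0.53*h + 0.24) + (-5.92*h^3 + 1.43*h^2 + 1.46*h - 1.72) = -5.34*h^3 - 5.51*h^2 + 0.93*h - 1.48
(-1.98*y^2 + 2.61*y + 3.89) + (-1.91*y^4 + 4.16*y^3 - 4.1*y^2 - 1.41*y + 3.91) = -1.91*y^4 + 4.16*y^3 - 6.08*y^2 + 1.2*y + 7.8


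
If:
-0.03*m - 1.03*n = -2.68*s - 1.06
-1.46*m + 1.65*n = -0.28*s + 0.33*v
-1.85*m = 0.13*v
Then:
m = -0.0702702702702703*v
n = 0.12950848266745*v + 0.0630095108695652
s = 0.0489871750146886*v - 0.371306046195652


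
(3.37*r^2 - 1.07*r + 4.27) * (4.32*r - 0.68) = 14.5584*r^3 - 6.914*r^2 + 19.174*r - 2.9036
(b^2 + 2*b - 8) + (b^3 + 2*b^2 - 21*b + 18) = b^3 + 3*b^2 - 19*b + 10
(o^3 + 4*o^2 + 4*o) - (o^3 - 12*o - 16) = 4*o^2 + 16*o + 16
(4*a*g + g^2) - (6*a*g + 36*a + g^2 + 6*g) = -2*a*g - 36*a - 6*g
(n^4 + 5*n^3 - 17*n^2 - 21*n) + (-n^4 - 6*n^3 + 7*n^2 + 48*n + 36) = -n^3 - 10*n^2 + 27*n + 36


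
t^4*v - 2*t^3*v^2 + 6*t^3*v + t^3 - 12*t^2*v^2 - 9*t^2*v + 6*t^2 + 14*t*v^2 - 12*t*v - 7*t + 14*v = (t - 1)*(t + 7)*(t - 2*v)*(t*v + 1)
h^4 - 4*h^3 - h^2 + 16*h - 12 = (h - 3)*(h - 2)*(h - 1)*(h + 2)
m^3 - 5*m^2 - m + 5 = (m - 5)*(m - 1)*(m + 1)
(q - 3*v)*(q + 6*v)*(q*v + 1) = q^3*v + 3*q^2*v^2 + q^2 - 18*q*v^3 + 3*q*v - 18*v^2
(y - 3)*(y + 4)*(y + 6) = y^3 + 7*y^2 - 6*y - 72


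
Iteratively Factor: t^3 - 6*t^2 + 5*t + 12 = (t - 4)*(t^2 - 2*t - 3) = (t - 4)*(t + 1)*(t - 3)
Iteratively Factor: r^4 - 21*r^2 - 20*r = (r)*(r^3 - 21*r - 20) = r*(r + 4)*(r^2 - 4*r - 5) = r*(r + 1)*(r + 4)*(r - 5)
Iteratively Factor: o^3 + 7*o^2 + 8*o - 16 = (o - 1)*(o^2 + 8*o + 16) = (o - 1)*(o + 4)*(o + 4)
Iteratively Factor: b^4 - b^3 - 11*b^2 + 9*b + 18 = (b - 2)*(b^3 + b^2 - 9*b - 9) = (b - 2)*(b + 1)*(b^2 - 9) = (b - 2)*(b + 1)*(b + 3)*(b - 3)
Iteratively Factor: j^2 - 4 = (j - 2)*(j + 2)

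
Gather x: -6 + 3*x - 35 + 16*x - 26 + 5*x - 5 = 24*x - 72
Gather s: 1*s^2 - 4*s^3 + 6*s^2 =-4*s^3 + 7*s^2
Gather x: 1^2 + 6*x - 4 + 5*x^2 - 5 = 5*x^2 + 6*x - 8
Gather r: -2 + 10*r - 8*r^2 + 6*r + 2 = -8*r^2 + 16*r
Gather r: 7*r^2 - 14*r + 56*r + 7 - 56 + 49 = 7*r^2 + 42*r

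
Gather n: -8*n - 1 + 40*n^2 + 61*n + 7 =40*n^2 + 53*n + 6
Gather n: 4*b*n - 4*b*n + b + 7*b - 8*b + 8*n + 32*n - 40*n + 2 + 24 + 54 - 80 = 0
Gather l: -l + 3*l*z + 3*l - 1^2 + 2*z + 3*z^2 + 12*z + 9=l*(3*z + 2) + 3*z^2 + 14*z + 8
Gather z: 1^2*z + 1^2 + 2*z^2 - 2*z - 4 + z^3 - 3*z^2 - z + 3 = z^3 - z^2 - 2*z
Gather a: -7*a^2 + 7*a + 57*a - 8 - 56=-7*a^2 + 64*a - 64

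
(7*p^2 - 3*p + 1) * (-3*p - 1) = -21*p^3 + 2*p^2 - 1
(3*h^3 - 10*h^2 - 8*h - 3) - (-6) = 3*h^3 - 10*h^2 - 8*h + 3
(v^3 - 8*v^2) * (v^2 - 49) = v^5 - 8*v^4 - 49*v^3 + 392*v^2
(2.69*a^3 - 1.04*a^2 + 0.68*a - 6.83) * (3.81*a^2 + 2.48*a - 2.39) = 10.2489*a^5 + 2.7088*a^4 - 6.4175*a^3 - 21.8503*a^2 - 18.5636*a + 16.3237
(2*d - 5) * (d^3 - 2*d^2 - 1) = 2*d^4 - 9*d^3 + 10*d^2 - 2*d + 5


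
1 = 1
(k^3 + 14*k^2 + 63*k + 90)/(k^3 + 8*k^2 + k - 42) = (k^2 + 11*k + 30)/(k^2 + 5*k - 14)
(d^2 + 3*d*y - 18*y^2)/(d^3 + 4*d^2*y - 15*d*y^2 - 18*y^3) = 1/(d + y)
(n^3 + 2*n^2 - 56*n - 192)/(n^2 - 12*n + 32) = (n^2 + 10*n + 24)/(n - 4)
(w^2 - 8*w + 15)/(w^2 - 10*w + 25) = (w - 3)/(w - 5)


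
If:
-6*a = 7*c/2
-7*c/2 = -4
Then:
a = -2/3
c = 8/7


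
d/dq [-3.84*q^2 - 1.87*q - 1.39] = -7.68*q - 1.87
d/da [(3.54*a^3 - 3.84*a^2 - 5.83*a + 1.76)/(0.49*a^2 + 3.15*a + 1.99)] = (1.7346*a^4 + 22.302*a^3 + 11.8945*a^2 - 17.008*a - 17.1457)/(0.2401*a^4 + 3.087*a^3 + 11.8727*a^2 + 12.537*a + 3.9601)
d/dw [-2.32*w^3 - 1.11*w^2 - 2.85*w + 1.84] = -6.96*w^2 - 2.22*w - 2.85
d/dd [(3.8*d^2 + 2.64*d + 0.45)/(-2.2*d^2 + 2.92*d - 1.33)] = (16.904*d^2 - 8.128*d - 4.8252)/(4.84*d^4 - 12.848*d^3 + 14.3784*d^2 - 7.7672*d + 1.7689)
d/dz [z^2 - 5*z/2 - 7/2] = 2*z - 5/2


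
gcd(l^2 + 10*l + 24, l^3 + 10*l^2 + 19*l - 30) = l + 6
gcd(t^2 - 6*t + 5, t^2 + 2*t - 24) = 1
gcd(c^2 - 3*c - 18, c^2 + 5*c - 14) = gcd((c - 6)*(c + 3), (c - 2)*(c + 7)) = 1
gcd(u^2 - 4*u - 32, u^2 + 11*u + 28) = u + 4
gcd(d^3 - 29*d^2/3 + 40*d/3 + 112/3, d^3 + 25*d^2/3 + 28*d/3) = d + 4/3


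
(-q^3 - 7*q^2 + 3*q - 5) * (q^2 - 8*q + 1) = -q^5 + q^4 + 58*q^3 - 36*q^2 + 43*q - 5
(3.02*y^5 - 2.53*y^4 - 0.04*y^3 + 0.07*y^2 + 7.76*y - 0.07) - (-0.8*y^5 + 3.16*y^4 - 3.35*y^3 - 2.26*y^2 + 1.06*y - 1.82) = 3.82*y^5 - 5.69*y^4 + 3.31*y^3 + 2.33*y^2 + 6.7*y + 1.75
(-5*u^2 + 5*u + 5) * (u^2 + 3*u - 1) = -5*u^4 - 10*u^3 + 25*u^2 + 10*u - 5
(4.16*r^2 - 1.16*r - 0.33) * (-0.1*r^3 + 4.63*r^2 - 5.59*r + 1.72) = -0.416*r^5 + 19.3768*r^4 - 28.5922*r^3 + 12.1117*r^2 - 0.1505*r - 0.5676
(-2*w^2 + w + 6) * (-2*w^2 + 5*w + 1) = 4*w^4 - 12*w^3 - 9*w^2 + 31*w + 6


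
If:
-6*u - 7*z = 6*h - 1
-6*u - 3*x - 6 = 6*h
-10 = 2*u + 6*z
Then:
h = 11*z/6 + 31/6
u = -3*z - 5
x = 7*z/3 - 7/3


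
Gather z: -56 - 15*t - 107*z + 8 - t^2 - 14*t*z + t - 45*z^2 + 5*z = -t^2 - 14*t - 45*z^2 + z*(-14*t - 102) - 48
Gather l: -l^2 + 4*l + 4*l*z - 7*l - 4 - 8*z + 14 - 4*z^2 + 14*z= -l^2 + l*(4*z - 3) - 4*z^2 + 6*z + 10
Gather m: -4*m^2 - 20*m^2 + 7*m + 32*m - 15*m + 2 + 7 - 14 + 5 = -24*m^2 + 24*m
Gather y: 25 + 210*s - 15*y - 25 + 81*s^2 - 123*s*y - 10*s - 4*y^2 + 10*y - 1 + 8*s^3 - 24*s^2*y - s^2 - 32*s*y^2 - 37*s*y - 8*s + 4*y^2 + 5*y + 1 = 8*s^3 + 80*s^2 - 32*s*y^2 + 192*s + y*(-24*s^2 - 160*s)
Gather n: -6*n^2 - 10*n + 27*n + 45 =-6*n^2 + 17*n + 45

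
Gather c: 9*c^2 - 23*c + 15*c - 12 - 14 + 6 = 9*c^2 - 8*c - 20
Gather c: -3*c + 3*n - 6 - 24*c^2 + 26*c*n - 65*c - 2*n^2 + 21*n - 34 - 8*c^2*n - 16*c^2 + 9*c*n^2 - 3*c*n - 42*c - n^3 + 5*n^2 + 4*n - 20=c^2*(-8*n - 40) + c*(9*n^2 + 23*n - 110) - n^3 + 3*n^2 + 28*n - 60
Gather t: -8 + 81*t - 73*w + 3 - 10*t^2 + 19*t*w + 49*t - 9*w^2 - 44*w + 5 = -10*t^2 + t*(19*w + 130) - 9*w^2 - 117*w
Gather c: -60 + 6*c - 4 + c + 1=7*c - 63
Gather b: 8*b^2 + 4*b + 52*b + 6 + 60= 8*b^2 + 56*b + 66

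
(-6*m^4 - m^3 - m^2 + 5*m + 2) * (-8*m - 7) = 48*m^5 + 50*m^4 + 15*m^3 - 33*m^2 - 51*m - 14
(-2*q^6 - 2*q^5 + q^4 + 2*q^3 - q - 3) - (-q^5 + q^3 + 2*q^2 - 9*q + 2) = -2*q^6 - q^5 + q^4 + q^3 - 2*q^2 + 8*q - 5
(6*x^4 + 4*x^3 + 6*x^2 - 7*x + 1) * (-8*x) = -48*x^5 - 32*x^4 - 48*x^3 + 56*x^2 - 8*x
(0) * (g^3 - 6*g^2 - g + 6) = 0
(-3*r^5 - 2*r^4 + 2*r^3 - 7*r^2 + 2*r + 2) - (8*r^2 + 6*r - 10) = -3*r^5 - 2*r^4 + 2*r^3 - 15*r^2 - 4*r + 12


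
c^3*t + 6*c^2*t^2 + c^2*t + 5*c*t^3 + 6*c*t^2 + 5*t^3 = (c + t)*(c + 5*t)*(c*t + t)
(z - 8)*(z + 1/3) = z^2 - 23*z/3 - 8/3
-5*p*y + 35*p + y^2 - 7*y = (-5*p + y)*(y - 7)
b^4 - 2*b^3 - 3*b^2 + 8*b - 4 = (b - 2)*(b - 1)^2*(b + 2)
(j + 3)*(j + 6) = j^2 + 9*j + 18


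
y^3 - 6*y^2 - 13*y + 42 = (y - 7)*(y - 2)*(y + 3)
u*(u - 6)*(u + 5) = u^3 - u^2 - 30*u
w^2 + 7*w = w*(w + 7)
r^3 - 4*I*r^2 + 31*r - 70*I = (r - 7*I)*(r - 2*I)*(r + 5*I)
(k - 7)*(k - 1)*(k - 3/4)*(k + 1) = k^4 - 31*k^3/4 + 17*k^2/4 + 31*k/4 - 21/4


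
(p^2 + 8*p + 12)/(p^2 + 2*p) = (p + 6)/p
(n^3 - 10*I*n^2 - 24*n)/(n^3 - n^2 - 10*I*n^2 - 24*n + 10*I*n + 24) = n/(n - 1)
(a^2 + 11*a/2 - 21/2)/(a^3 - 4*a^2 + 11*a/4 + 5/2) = 2*(2*a^2 + 11*a - 21)/(4*a^3 - 16*a^2 + 11*a + 10)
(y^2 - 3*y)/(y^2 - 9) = y/(y + 3)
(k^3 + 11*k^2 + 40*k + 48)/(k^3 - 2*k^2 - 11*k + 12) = (k^2 + 8*k + 16)/(k^2 - 5*k + 4)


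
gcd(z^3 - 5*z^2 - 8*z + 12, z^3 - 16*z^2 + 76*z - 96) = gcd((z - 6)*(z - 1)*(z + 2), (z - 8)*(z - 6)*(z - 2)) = z - 6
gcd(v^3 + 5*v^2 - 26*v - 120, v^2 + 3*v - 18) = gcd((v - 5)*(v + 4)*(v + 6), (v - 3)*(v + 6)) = v + 6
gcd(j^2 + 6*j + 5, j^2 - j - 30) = j + 5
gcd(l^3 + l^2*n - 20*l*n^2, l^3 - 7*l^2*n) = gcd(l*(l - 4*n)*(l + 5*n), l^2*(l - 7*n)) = l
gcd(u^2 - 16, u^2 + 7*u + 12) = u + 4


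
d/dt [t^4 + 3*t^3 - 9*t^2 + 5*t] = 4*t^3 + 9*t^2 - 18*t + 5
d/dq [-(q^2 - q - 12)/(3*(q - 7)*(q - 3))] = (3*q^2 - 22*q + 47)/(q^4 - 20*q^3 + 142*q^2 - 420*q + 441)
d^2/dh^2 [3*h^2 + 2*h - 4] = 6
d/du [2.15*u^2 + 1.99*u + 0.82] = 4.3*u + 1.99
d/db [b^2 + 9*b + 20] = 2*b + 9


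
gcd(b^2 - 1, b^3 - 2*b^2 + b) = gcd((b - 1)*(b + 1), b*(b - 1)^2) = b - 1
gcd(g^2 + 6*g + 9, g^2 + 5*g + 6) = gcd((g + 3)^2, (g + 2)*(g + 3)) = g + 3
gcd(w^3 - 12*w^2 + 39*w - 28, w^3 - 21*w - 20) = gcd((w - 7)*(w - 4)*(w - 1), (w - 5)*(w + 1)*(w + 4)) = 1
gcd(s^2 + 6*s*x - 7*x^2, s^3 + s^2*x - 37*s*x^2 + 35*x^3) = -s^2 - 6*s*x + 7*x^2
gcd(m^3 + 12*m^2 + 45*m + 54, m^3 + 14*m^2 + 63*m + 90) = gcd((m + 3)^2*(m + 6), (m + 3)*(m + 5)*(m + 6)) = m^2 + 9*m + 18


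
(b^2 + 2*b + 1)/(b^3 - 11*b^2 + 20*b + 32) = (b + 1)/(b^2 - 12*b + 32)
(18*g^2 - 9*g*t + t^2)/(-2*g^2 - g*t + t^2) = (-18*g^2 + 9*g*t - t^2)/(2*g^2 + g*t - t^2)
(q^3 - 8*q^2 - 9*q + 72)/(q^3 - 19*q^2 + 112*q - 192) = (q + 3)/(q - 8)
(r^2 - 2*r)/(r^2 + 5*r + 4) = r*(r - 2)/(r^2 + 5*r + 4)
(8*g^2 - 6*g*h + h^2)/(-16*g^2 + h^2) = (-2*g + h)/(4*g + h)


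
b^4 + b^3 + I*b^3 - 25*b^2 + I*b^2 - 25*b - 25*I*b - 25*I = (b - 5)*(b + 1)*(b + 5)*(b + I)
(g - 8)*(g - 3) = g^2 - 11*g + 24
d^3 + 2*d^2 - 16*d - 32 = (d - 4)*(d + 2)*(d + 4)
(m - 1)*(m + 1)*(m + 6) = m^3 + 6*m^2 - m - 6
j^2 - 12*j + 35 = (j - 7)*(j - 5)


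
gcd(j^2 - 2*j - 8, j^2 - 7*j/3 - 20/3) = j - 4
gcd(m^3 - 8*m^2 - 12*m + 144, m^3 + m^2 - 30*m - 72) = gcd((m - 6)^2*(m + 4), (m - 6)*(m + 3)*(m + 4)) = m^2 - 2*m - 24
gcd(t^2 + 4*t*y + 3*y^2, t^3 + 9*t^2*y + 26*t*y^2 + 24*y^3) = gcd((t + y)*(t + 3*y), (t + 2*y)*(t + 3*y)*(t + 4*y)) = t + 3*y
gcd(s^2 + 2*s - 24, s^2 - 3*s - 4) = s - 4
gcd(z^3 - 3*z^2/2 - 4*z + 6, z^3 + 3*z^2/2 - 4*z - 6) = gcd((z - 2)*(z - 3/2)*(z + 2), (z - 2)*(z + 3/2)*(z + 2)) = z^2 - 4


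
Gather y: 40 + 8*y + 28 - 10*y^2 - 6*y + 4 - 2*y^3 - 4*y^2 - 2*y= -2*y^3 - 14*y^2 + 72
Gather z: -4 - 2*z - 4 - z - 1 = -3*z - 9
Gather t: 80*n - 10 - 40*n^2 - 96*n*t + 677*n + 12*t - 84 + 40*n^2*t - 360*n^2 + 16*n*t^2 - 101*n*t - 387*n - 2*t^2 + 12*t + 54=-400*n^2 + 370*n + t^2*(16*n - 2) + t*(40*n^2 - 197*n + 24) - 40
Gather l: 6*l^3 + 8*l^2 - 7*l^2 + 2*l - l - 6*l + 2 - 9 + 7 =6*l^3 + l^2 - 5*l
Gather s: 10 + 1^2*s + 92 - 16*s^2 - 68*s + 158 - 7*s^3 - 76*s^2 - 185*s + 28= -7*s^3 - 92*s^2 - 252*s + 288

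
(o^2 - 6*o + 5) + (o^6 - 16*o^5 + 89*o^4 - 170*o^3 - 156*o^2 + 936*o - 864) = o^6 - 16*o^5 + 89*o^4 - 170*o^3 - 155*o^2 + 930*o - 859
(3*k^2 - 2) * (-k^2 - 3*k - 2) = -3*k^4 - 9*k^3 - 4*k^2 + 6*k + 4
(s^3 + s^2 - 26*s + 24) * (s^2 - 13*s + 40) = s^5 - 12*s^4 + s^3 + 402*s^2 - 1352*s + 960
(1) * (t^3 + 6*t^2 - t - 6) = t^3 + 6*t^2 - t - 6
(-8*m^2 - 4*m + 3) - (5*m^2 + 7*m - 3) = -13*m^2 - 11*m + 6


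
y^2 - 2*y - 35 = (y - 7)*(y + 5)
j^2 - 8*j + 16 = (j - 4)^2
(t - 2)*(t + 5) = t^2 + 3*t - 10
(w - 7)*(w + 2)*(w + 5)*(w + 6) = w^4 + 6*w^3 - 39*w^2 - 304*w - 420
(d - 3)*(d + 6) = d^2 + 3*d - 18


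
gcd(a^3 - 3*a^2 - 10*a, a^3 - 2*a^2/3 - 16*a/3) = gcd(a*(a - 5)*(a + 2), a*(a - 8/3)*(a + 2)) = a^2 + 2*a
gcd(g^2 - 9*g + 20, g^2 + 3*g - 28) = g - 4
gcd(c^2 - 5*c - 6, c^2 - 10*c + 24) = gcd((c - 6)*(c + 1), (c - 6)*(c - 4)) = c - 6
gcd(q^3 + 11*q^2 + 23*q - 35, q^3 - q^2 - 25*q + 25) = q^2 + 4*q - 5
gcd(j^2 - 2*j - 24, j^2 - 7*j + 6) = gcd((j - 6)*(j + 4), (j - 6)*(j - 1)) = j - 6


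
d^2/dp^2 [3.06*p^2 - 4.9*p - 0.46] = 6.12000000000000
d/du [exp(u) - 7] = exp(u)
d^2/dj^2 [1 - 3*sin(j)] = 3*sin(j)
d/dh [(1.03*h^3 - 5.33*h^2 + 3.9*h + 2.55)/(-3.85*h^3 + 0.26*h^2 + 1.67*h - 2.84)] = (1.77635683940025e-15*h^5 - 20.2527*h^4 + 33.4702*h^3 + 10.7618*h^2 + 28.9484*h - 15.3345)/(14.8225*h^6 - 2.002*h^5 - 12.7914*h^4 + 22.7364*h^3 + 1.3121*h^2 - 9.4856*h + 8.0656)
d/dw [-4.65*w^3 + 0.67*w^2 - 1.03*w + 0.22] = -13.95*w^2 + 1.34*w - 1.03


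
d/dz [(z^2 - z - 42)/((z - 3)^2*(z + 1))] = (-z^3 - z^2 + 121*z - 39)/(z^5 - 7*z^4 + 10*z^3 + 18*z^2 - 27*z - 27)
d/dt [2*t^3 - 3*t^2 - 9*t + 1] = 6*t^2 - 6*t - 9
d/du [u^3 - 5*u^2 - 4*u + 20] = 3*u^2 - 10*u - 4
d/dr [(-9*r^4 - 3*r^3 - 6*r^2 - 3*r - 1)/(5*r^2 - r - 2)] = (-90*r^5 + 12*r^4 + 78*r^3 + 39*r^2 + 34*r + 5)/(25*r^4 - 10*r^3 - 19*r^2 + 4*r + 4)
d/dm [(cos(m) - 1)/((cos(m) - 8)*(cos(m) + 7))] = (cos(m)^2 - 2*cos(m) + 57)*sin(m)/((cos(m) - 8)^2*(cos(m) + 7)^2)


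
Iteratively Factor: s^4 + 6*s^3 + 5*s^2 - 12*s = (s + 3)*(s^3 + 3*s^2 - 4*s) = s*(s + 3)*(s^2 + 3*s - 4) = s*(s - 1)*(s + 3)*(s + 4)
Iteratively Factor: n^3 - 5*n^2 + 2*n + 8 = (n - 2)*(n^2 - 3*n - 4) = (n - 4)*(n - 2)*(n + 1)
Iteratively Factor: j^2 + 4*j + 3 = (j + 1)*(j + 3)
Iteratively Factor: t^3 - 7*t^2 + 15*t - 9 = (t - 3)*(t^2 - 4*t + 3) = (t - 3)*(t - 1)*(t - 3)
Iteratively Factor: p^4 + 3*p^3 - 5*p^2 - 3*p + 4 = (p - 1)*(p^3 + 4*p^2 - p - 4) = (p - 1)*(p + 4)*(p^2 - 1) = (p - 1)*(p + 1)*(p + 4)*(p - 1)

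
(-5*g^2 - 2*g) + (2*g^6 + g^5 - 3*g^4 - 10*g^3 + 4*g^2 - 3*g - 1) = 2*g^6 + g^5 - 3*g^4 - 10*g^3 - g^2 - 5*g - 1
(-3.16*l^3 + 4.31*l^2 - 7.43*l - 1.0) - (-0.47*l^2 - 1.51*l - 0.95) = -3.16*l^3 + 4.78*l^2 - 5.92*l - 0.05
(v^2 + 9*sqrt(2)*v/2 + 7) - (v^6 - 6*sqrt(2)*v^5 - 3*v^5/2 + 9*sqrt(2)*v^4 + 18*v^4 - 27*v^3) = -v^6 + 3*v^5/2 + 6*sqrt(2)*v^5 - 18*v^4 - 9*sqrt(2)*v^4 + 27*v^3 + v^2 + 9*sqrt(2)*v/2 + 7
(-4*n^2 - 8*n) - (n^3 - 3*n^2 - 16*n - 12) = -n^3 - n^2 + 8*n + 12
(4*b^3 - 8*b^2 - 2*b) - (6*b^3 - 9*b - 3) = -2*b^3 - 8*b^2 + 7*b + 3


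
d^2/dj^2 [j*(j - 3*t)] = 2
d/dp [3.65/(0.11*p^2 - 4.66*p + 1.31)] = (17.009 - 0.803*p)/(0.11*p^2 - 4.66*p + 1.31)^2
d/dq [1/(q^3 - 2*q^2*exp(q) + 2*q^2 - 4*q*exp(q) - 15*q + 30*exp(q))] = (2*q^2*exp(q) - 3*q^2 + 8*q*exp(q) - 4*q - 26*exp(q) + 15)/(q^3 - 2*q^2*exp(q) + 2*q^2 - 4*q*exp(q) - 15*q + 30*exp(q))^2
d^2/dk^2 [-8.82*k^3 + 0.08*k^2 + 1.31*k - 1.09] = 0.16 - 52.92*k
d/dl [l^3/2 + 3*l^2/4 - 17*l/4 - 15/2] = 3*l^2/2 + 3*l/2 - 17/4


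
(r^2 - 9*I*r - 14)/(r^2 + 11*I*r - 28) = (r^2 - 9*I*r - 14)/(r^2 + 11*I*r - 28)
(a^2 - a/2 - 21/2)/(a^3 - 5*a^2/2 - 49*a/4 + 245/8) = 4*(a + 3)/(4*a^2 + 4*a - 35)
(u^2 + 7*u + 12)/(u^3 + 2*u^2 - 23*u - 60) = 1/(u - 5)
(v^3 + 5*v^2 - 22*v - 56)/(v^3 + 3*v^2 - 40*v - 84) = (v - 4)/(v - 6)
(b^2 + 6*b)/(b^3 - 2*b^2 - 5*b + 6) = b*(b + 6)/(b^3 - 2*b^2 - 5*b + 6)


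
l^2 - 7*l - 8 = (l - 8)*(l + 1)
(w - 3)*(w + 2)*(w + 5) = w^3 + 4*w^2 - 11*w - 30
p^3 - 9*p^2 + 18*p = p*(p - 6)*(p - 3)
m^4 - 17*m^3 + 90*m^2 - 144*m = m*(m - 8)*(m - 6)*(m - 3)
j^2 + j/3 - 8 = (j - 8/3)*(j + 3)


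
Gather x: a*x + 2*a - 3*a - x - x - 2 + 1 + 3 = -a + x*(a - 2) + 2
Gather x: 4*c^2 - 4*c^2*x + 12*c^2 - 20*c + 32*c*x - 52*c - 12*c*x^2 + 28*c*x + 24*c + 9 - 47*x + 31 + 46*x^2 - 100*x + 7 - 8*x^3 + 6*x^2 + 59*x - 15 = 16*c^2 - 48*c - 8*x^3 + x^2*(52 - 12*c) + x*(-4*c^2 + 60*c - 88) + 32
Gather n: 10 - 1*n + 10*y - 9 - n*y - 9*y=n*(-y - 1) + y + 1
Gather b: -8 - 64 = -72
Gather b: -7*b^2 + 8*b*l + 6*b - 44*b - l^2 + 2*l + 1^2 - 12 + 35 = -7*b^2 + b*(8*l - 38) - l^2 + 2*l + 24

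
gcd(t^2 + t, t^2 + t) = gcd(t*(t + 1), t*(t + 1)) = t^2 + t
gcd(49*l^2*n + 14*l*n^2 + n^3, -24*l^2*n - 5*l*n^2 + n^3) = n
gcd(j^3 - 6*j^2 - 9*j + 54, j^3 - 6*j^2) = j - 6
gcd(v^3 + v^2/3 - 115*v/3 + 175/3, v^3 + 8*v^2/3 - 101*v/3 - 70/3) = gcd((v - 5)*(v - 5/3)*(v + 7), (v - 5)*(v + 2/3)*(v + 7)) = v^2 + 2*v - 35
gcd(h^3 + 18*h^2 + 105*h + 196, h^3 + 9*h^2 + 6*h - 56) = h^2 + 11*h + 28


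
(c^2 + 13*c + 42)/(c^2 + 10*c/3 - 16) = 3*(c + 7)/(3*c - 8)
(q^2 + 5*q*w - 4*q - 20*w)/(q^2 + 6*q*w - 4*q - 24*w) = (q + 5*w)/(q + 6*w)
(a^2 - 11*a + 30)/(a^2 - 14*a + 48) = (a - 5)/(a - 8)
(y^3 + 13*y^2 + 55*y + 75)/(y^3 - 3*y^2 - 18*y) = (y^2 + 10*y + 25)/(y*(y - 6))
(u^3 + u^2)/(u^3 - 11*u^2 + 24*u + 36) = u^2/(u^2 - 12*u + 36)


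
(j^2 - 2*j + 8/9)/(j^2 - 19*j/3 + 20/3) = (j - 2/3)/(j - 5)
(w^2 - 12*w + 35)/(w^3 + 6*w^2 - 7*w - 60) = (w^2 - 12*w + 35)/(w^3 + 6*w^2 - 7*w - 60)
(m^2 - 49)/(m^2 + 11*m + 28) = (m - 7)/(m + 4)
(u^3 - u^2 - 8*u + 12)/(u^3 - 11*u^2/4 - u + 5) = 4*(u + 3)/(4*u + 5)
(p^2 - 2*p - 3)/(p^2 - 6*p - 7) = (p - 3)/(p - 7)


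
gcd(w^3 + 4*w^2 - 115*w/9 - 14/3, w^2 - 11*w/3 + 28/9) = w - 7/3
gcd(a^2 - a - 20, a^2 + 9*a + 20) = a + 4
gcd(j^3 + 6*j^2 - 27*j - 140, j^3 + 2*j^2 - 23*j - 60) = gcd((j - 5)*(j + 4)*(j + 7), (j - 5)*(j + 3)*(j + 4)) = j^2 - j - 20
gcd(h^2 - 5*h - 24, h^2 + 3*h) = h + 3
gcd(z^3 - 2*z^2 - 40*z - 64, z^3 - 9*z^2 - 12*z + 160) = z^2 - 4*z - 32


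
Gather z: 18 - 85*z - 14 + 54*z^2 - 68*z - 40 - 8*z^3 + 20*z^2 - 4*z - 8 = -8*z^3 + 74*z^2 - 157*z - 44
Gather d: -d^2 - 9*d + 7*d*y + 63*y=-d^2 + d*(7*y - 9) + 63*y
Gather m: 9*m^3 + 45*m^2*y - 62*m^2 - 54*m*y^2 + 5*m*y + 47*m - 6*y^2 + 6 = 9*m^3 + m^2*(45*y - 62) + m*(-54*y^2 + 5*y + 47) - 6*y^2 + 6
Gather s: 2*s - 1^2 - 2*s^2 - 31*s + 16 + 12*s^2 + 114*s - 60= 10*s^2 + 85*s - 45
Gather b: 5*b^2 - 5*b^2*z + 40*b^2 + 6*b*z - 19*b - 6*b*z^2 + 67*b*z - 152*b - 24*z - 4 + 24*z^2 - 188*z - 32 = b^2*(45 - 5*z) + b*(-6*z^2 + 73*z - 171) + 24*z^2 - 212*z - 36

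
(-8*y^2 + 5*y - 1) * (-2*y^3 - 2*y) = 16*y^5 - 10*y^4 + 18*y^3 - 10*y^2 + 2*y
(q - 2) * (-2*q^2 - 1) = -2*q^3 + 4*q^2 - q + 2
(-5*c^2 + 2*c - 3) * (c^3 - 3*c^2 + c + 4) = -5*c^5 + 17*c^4 - 14*c^3 - 9*c^2 + 5*c - 12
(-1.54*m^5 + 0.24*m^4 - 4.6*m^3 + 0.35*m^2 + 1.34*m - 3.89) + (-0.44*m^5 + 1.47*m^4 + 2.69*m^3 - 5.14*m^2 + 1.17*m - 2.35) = -1.98*m^5 + 1.71*m^4 - 1.91*m^3 - 4.79*m^2 + 2.51*m - 6.24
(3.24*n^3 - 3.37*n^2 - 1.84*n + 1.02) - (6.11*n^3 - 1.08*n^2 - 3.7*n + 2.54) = -2.87*n^3 - 2.29*n^2 + 1.86*n - 1.52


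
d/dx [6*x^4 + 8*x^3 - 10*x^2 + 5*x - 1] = 24*x^3 + 24*x^2 - 20*x + 5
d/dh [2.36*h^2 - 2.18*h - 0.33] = 4.72*h - 2.18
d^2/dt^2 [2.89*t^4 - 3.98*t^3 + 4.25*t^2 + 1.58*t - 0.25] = 34.68*t^2 - 23.88*t + 8.5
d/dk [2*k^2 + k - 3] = 4*k + 1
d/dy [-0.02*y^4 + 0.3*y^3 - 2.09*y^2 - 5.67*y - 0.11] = -0.08*y^3 + 0.9*y^2 - 4.18*y - 5.67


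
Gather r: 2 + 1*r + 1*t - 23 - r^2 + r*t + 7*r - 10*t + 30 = -r^2 + r*(t + 8) - 9*t + 9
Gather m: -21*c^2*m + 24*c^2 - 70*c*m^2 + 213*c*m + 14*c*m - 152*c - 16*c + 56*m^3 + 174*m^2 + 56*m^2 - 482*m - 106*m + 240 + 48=24*c^2 - 168*c + 56*m^3 + m^2*(230 - 70*c) + m*(-21*c^2 + 227*c - 588) + 288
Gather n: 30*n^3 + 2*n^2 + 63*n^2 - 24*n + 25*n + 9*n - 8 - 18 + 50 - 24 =30*n^3 + 65*n^2 + 10*n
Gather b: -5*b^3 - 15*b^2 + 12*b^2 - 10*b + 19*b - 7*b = -5*b^3 - 3*b^2 + 2*b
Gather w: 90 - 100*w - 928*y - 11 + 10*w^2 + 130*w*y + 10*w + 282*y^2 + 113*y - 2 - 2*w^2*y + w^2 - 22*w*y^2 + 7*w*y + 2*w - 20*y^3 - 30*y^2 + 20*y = w^2*(11 - 2*y) + w*(-22*y^2 + 137*y - 88) - 20*y^3 + 252*y^2 - 795*y + 77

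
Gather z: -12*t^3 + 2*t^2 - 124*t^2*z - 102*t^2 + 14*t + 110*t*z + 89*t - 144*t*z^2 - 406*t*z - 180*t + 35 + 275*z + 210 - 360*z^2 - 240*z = -12*t^3 - 100*t^2 - 77*t + z^2*(-144*t - 360) + z*(-124*t^2 - 296*t + 35) + 245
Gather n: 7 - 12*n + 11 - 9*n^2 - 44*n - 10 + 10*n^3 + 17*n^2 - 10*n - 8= 10*n^3 + 8*n^2 - 66*n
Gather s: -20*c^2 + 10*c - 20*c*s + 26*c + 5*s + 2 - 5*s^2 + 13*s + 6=-20*c^2 + 36*c - 5*s^2 + s*(18 - 20*c) + 8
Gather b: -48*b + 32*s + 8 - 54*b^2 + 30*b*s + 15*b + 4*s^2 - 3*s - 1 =-54*b^2 + b*(30*s - 33) + 4*s^2 + 29*s + 7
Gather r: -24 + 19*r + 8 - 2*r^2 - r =-2*r^2 + 18*r - 16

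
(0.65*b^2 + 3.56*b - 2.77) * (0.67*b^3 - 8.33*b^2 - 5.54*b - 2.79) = 0.4355*b^5 - 3.0293*b^4 - 35.1117*b^3 + 1.5382*b^2 + 5.4134*b + 7.7283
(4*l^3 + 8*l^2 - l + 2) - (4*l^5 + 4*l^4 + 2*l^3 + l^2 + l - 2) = -4*l^5 - 4*l^4 + 2*l^3 + 7*l^2 - 2*l + 4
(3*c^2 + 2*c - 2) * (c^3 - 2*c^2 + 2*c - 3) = 3*c^5 - 4*c^4 - c^2 - 10*c + 6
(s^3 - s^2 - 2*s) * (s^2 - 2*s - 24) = s^5 - 3*s^4 - 24*s^3 + 28*s^2 + 48*s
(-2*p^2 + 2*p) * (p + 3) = -2*p^3 - 4*p^2 + 6*p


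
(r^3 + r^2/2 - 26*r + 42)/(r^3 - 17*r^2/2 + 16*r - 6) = (2*r^2 + 5*r - 42)/(2*r^2 - 13*r + 6)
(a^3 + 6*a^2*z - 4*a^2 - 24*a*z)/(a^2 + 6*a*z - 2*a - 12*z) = a*(a - 4)/(a - 2)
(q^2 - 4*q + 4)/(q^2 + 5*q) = (q^2 - 4*q + 4)/(q*(q + 5))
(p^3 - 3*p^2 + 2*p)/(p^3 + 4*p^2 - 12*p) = (p - 1)/(p + 6)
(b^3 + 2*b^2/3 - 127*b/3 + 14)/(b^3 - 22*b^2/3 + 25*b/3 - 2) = (b + 7)/(b - 1)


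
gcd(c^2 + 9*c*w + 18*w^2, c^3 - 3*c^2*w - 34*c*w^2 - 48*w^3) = c + 3*w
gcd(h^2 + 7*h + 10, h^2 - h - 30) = h + 5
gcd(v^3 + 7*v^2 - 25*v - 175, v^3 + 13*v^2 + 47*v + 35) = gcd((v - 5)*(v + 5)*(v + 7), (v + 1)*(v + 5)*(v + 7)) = v^2 + 12*v + 35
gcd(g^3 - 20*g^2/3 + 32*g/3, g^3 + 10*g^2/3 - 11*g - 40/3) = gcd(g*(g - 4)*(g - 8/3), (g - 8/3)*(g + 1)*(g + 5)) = g - 8/3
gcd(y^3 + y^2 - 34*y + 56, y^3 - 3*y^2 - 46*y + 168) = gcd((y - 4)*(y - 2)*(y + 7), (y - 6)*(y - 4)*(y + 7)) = y^2 + 3*y - 28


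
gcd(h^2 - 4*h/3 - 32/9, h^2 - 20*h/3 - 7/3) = 1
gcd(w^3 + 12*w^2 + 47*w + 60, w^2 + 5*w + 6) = w + 3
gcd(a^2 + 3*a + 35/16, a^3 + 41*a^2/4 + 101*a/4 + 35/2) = a + 5/4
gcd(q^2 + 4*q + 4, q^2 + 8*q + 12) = q + 2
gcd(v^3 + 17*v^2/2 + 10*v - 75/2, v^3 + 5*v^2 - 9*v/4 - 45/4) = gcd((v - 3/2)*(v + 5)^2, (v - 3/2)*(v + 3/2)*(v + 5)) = v^2 + 7*v/2 - 15/2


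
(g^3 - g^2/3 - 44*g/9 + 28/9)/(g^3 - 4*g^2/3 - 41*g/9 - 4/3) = (-9*g^3 + 3*g^2 + 44*g - 28)/(-9*g^3 + 12*g^2 + 41*g + 12)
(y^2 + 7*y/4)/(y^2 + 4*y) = (y + 7/4)/(y + 4)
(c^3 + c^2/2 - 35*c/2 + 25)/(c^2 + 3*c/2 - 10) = (c^2 + 3*c - 10)/(c + 4)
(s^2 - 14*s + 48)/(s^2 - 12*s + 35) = (s^2 - 14*s + 48)/(s^2 - 12*s + 35)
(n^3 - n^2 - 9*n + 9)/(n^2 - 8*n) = (n^3 - n^2 - 9*n + 9)/(n*(n - 8))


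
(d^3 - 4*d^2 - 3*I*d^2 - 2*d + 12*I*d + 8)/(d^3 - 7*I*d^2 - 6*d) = (d^2 - 2*d*(2 + I) + 8*I)/(d*(d - 6*I))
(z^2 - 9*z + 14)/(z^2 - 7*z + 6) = (z^2 - 9*z + 14)/(z^2 - 7*z + 6)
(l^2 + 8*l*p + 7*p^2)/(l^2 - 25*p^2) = (l^2 + 8*l*p + 7*p^2)/(l^2 - 25*p^2)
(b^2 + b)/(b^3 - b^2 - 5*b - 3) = b/(b^2 - 2*b - 3)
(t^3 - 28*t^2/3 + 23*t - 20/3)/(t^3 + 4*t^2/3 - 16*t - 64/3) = (3*t^2 - 16*t + 5)/(3*t^2 + 16*t + 16)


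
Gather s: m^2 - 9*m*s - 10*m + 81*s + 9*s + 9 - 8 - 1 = m^2 - 10*m + s*(90 - 9*m)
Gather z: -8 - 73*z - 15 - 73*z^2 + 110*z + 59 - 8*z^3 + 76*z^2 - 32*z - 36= -8*z^3 + 3*z^2 + 5*z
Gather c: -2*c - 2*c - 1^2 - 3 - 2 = -4*c - 6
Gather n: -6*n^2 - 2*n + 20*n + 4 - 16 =-6*n^2 + 18*n - 12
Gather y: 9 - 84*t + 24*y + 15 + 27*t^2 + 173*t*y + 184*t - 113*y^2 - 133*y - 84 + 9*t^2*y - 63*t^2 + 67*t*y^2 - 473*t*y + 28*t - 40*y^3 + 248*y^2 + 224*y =-36*t^2 + 128*t - 40*y^3 + y^2*(67*t + 135) + y*(9*t^2 - 300*t + 115) - 60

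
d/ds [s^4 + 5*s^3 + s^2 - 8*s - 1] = 4*s^3 + 15*s^2 + 2*s - 8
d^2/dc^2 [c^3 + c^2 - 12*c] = 6*c + 2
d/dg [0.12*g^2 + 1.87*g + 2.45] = 0.24*g + 1.87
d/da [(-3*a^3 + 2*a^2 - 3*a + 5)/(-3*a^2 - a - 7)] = (9*a^4 + 6*a^3 + 52*a^2 + 2*a + 26)/(9*a^4 + 6*a^3 + 43*a^2 + 14*a + 49)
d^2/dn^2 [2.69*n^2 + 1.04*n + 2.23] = 5.38000000000000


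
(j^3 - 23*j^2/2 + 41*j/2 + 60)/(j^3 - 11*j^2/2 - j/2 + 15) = (j - 8)/(j - 2)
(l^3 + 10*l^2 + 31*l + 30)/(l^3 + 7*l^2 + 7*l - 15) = (l + 2)/(l - 1)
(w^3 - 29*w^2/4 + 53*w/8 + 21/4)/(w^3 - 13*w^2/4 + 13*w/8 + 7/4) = (w - 6)/(w - 2)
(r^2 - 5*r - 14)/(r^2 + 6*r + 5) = (r^2 - 5*r - 14)/(r^2 + 6*r + 5)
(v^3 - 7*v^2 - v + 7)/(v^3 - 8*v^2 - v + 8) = (v - 7)/(v - 8)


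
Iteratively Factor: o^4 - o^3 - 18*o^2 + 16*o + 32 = (o - 4)*(o^3 + 3*o^2 - 6*o - 8) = (o - 4)*(o + 1)*(o^2 + 2*o - 8) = (o - 4)*(o + 1)*(o + 4)*(o - 2)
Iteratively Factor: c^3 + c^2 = (c)*(c^2 + c) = c^2*(c + 1)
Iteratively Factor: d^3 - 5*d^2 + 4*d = (d - 4)*(d^2 - d) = (d - 4)*(d - 1)*(d)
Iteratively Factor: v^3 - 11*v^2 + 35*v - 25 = (v - 1)*(v^2 - 10*v + 25) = (v - 5)*(v - 1)*(v - 5)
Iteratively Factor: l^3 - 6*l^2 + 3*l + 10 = (l + 1)*(l^2 - 7*l + 10) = (l - 2)*(l + 1)*(l - 5)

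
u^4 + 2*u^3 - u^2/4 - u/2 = u*(u - 1/2)*(u + 1/2)*(u + 2)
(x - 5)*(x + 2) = x^2 - 3*x - 10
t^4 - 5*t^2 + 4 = (t - 2)*(t - 1)*(t + 1)*(t + 2)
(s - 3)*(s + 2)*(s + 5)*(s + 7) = s^4 + 11*s^3 + 17*s^2 - 107*s - 210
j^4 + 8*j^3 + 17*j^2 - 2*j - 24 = (j - 1)*(j + 2)*(j + 3)*(j + 4)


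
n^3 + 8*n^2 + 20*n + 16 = (n + 2)^2*(n + 4)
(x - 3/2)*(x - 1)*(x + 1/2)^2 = x^4 - 3*x^3/2 - 3*x^2/4 + 7*x/8 + 3/8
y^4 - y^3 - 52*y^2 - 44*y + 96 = (y - 8)*(y - 1)*(y + 2)*(y + 6)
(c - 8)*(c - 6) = c^2 - 14*c + 48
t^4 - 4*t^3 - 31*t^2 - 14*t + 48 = (t - 8)*(t - 1)*(t + 2)*(t + 3)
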